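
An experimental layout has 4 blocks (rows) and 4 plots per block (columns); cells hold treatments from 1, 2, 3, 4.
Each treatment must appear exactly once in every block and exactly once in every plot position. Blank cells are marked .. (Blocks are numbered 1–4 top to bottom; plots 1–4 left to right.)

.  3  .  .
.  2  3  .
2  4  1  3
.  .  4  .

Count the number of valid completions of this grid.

2

Block 1, plot 1: eliminating its block and plot leaves {1, 4}.
Block 1, plot 3: eliminating its block and plot leaves {2}.
Block 1, plot 4: eliminating its block and plot leaves {1, 2, 4}.
Block 2, plot 1: eliminating its block and plot leaves {1, 4}.
Block 2, plot 4: eliminating its block and plot leaves {1, 4}.
Block 4, plot 1: eliminating its block and plot leaves {1, 3}.
Block 4, plot 2: eliminating its block and plot leaves {1}.
Block 4, plot 4: eliminating its block and plot leaves {1, 2}.
Enumerating the assignments across these blanks that avoid any block or plot repeat gives 2 completions.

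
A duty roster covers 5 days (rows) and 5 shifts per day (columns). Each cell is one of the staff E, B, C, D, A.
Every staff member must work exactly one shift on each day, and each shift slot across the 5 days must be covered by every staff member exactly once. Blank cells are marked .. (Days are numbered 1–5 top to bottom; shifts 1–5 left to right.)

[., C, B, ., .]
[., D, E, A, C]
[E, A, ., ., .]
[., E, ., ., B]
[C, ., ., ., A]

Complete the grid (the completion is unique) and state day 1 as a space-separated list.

A C B D E

Day 2, shift 1: day 2 has {E, C, D, A} and shift 1 has {E, C}, leaving only B.
Day 3, shift 5: day 3 has {E, A} and shift 5 has {B, C, A}, leaving only D.
Day 1, shift 5: day 1 has {B, C} and shift 5 has {B, C, D, A}, leaving only E.
Day 1, shift 4: day 1 has {E, B, C} and shift 4 has {A}, leaving only D.
Day 1, shift 1: day 1 has {E, B, C, D} and shift 1 has {E, B, C}, leaving only A.
So day 1 reads: A C B D E.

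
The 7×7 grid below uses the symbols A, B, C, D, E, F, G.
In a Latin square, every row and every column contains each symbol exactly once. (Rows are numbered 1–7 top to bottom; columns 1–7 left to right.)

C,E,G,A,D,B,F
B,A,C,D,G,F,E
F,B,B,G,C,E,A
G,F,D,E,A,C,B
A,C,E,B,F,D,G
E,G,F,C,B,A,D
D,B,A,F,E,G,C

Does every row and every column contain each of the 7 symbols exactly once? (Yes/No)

No

Column 2 contains B twice (at rows 3 and 7), so it is not a permutation.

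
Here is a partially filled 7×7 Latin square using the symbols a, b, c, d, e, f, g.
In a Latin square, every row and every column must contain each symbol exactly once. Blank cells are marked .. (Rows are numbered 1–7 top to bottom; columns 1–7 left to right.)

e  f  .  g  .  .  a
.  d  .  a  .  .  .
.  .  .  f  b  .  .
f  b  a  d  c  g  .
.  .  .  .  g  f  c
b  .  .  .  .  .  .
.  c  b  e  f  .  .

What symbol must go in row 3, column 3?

Row 1, column 5: row 1 has {a, e, f, g} and column 5 has {b, c, f, g}, leaving only d.
Row 1, column 3: row 1 has {a, d, e, f, g} and column 3 has {a, b}, leaving only c.
Row 1, column 6: row 1 has {a, c, d, e, f, g} and column 6 has {f, g}, leaving only b.
Row 2, column 5: row 2 has {a, d} and column 5 has {b, c, d, f, g}, leaving only e.
Row 2, column 6: row 2 has {a, d, e} and column 6 has {b, f, g}, leaving only c.
Row 2, column 1: row 2 has {a, c, d, e} and column 1 has {b, e, f}, leaving only g.
Row 2, column 3: row 2 has {a, c, d, e, g} and column 3 has {a, b, c}, leaving only f.
Row 2, column 7: row 2 has {a, c, d, e, f, g} and column 7 has {a, c}, leaving only b.
Row 4, column 7: row 4 has {a, b, c, d, f, g} and column 7 has {a, b, c}, leaving only e.
Row 5, column 4: row 5 has {c, f, g} and column 4 has {a, d, e, f, g}, leaving only b.
Row 6, column 4: row 6 has {b} and column 4 has {a, b, d, e, f, g}, leaving only c.
Row 6, column 5: row 6 has {b, c} and column 5 has {b, c, d, e, f, g}, leaving only a.
Row 3, column 3 is narrowed to {d, e, g}.
If it were d, then row 6, column 3 would be left with no valid symbol.
If it were e, then row 6, column 3 would be left with no valid symbol.
So row 3, column 3 must be g.

g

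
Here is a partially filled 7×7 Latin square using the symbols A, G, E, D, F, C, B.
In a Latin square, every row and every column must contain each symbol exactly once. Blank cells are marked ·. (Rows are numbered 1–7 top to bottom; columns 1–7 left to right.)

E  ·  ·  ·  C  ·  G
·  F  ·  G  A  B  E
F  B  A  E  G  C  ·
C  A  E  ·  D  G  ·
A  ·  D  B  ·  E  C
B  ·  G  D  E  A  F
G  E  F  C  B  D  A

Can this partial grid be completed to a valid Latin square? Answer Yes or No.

No row or column among the givens repeats a symbol, and propagating forced cells runs into no contradiction.
One valid completion exists (for instance, E D B A C F G / D F C G A B E / F B A E G C D / C A E F D G B / A G D B F E C / B C G D E A F / G E F C B D A).

Yes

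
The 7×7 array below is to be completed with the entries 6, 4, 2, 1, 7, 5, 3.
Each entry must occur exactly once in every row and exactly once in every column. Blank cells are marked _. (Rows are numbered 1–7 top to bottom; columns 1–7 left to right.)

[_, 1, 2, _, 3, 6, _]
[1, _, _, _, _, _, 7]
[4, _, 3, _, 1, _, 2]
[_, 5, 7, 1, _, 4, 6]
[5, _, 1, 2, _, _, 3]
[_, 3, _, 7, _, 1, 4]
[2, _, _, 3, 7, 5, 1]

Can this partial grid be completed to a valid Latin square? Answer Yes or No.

No

Row 1, column 1: row 1 has {6, 2, 1, 3} and column 1 has {4, 2, 1, 5}, so it must be 7.
Row 1, column 7: row 1 has {6, 2, 1, 7, 3} and column 7 has {6, 4, 2, 1, 7, 3}, so it must be 5.
Row 1, column 4: row 1 has {6, 2, 1, 7, 5, 3} and column 4 has {2, 1, 7, 3}, so it must be 4.
Row 3, column 6: row 3 has {4, 2, 1, 3} and column 6 has {6, 4, 1, 5}, so it must be 7.
Now row 5, column 6: row 5 together with column 6 already contain {6, 4, 2, 1, 7, 5, 3} — every symbol — so nothing can go there. The grid has no valid completion.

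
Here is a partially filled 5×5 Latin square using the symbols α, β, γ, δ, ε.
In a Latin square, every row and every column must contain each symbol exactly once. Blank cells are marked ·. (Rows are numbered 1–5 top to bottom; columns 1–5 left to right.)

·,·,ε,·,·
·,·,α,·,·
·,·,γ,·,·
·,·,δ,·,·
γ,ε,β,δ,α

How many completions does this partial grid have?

56

Row 1, column 1: eliminating its row and column leaves {α, β, δ}.
Row 1, column 2: eliminating its row and column leaves {α, β, γ, δ}.
Row 1, column 4: eliminating its row and column leaves {α, β, γ}.
Row 1, column 5: eliminating its row and column leaves {β, γ, δ}.
Row 2, column 1: eliminating its row and column leaves {β, δ, ε}.
Row 2, column 2: eliminating its row and column leaves {β, γ, δ}.
Row 2, column 4: eliminating its row and column leaves {β, γ, ε}.
Row 2, column 5: eliminating its row and column leaves {β, γ, δ, ε}.
Row 3, column 1: eliminating its row and column leaves {α, β, δ, ε}.
Row 3, column 2: eliminating its row and column leaves {α, β, δ}.
Row 3, column 4: eliminating its row and column leaves {α, β, ε}.
Row 3, column 5: eliminating its row and column leaves {β, δ, ε}.
Row 4, column 1: eliminating its row and column leaves {α, β, ε}.
Row 4, column 2: eliminating its row and column leaves {α, β, γ}.
Row 4, column 4: eliminating its row and column leaves {α, β, γ, ε}.
Row 4, column 5: eliminating its row and column leaves {β, γ, ε}.
Enumerating the assignments across these blanks that avoid any row or column repeat gives 56 completions.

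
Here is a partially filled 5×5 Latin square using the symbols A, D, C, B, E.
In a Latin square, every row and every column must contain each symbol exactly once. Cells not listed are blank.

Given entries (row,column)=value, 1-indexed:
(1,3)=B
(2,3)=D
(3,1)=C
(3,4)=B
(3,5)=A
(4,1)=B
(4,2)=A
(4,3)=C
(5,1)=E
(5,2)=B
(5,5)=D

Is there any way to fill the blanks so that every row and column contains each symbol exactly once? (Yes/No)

No row or column among the givens repeats a symbol, and propagating forced cells runs into no contradiction.
One valid completion exists (for instance, D E B A C / A C D E B / C D E B A / B A C D E / E B A C D).

Yes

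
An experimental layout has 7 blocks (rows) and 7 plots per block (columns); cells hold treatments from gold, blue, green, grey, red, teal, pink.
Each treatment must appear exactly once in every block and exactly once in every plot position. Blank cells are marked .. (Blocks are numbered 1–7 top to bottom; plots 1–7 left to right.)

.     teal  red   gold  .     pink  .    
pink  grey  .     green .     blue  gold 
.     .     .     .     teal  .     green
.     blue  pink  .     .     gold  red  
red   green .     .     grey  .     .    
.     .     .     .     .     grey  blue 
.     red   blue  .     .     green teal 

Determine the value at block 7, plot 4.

Block 1, plot 7: block 1 has {gold, red, teal, pink} and plot 7 has {gold, blue, green, red, teal}, leaving only grey.
Block 2, plot 3: block 2 has {gold, blue, green, grey, pink} and plot 3 has {blue, red, pink}, leaving only teal.
Block 2, plot 5: block 2 has {gold, blue, green, grey, teal, pink} and plot 5 has {grey, teal}, leaving only red.
Block 3, plot 6: block 3 has {green, teal} and plot 6 has {gold, blue, green, grey, pink}, leaving only red.
Block 4, plot 5: block 4 has {gold, blue, red, pink} and plot 5 has {grey, red, teal}, leaving only green.
Block 1, plot 5: block 1 has {gold, grey, red, teal, pink} and plot 5 has {green, grey, red, teal}, leaving only blue.
Block 1, plot 1: block 1 has {gold, blue, grey, red, teal, pink} and plot 1 has {red, pink}, leaving only green.
Block 5, plot 3: block 5 has {green, grey, red} and plot 3 has {blue, red, teal, pink}, leaving only gold.
Block 3, plot 3: block 3 has {green, red, teal} and plot 3 has {gold, blue, red, teal, pink}, leaving only grey.
Block 5, plot 6: block 5 has {gold, green, grey, red} and plot 6 has {gold, blue, green, grey, red, pink}, leaving only teal.
Block 5, plot 7: block 5 has {gold, green, grey, red, teal} and plot 7 has {gold, blue, green, grey, red, teal}, leaving only pink.
Block 5, plot 4: block 5 has {gold, green, grey, red, teal, pink} and plot 4 has {gold, green}, leaving only blue.
Block 3, plot 4: block 3 has {green, grey, red, teal} and plot 4 has {gold, blue, green}, leaving only pink.
Block 7 already has {blue, green, red, teal} and plot 4 already has {gold, blue, green, pink}, so block 7, plot 4 must be grey.

grey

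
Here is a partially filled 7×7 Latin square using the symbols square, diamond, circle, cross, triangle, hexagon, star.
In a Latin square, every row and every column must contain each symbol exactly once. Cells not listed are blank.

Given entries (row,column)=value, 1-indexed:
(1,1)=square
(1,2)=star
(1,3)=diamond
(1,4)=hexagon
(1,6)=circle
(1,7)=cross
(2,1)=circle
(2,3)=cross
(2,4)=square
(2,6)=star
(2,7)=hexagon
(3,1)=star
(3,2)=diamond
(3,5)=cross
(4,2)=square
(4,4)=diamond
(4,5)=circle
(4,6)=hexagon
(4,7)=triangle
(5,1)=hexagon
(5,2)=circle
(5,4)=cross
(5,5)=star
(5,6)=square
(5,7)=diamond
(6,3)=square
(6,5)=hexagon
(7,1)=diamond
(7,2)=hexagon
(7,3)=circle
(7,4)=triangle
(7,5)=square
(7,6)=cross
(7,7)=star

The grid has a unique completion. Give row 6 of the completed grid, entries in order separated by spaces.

triangle cross square star hexagon diamond circle

Row 6, column 7: row 6 has {square, hexagon} and column 7 has {diamond, cross, triangle, hexagon, star}, leaving only circle.
Row 6, column 4: row 6 has {square, circle, hexagon} and column 4 has {square, diamond, cross, triangle, hexagon}, leaving only star.
Row 1, column 5: row 1 has {square, diamond, circle, cross, hexagon, star} and column 5 has {square, circle, cross, hexagon, star}, leaving only triangle.
Row 2, column 2: row 2 has {square, circle, cross, hexagon, star} and column 2 has {square, diamond, circle, hexagon, star}, leaving only triangle.
Row 6, column 2: row 6 has {square, circle, hexagon, star} and column 2 has {square, diamond, circle, triangle, hexagon, star}, leaving only cross.
Row 6, column 1: row 6 has {square, circle, cross, hexagon, star} and column 1 has {square, diamond, circle, hexagon, star}, leaving only triangle.
Row 6, column 6: row 6 has {square, circle, cross, triangle, hexagon, star} and column 6 has {square, circle, cross, hexagon, star}, leaving only diamond.
So row 6 reads: triangle cross square star hexagon diamond circle.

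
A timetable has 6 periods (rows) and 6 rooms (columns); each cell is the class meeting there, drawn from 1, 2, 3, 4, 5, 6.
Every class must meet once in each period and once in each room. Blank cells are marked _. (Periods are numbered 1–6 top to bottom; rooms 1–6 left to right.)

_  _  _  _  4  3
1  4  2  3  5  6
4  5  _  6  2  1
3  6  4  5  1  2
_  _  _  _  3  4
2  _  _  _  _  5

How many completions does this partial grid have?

Period 1, room 1: eliminating its period and room leaves {5, 6}.
Period 1, room 2: eliminating its period and room leaves {1, 2}.
Period 1, room 3: eliminating its period and room leaves {1, 5, 6}.
Period 1, room 4: eliminating its period and room leaves {1, 2}.
Period 3, room 3: eliminating its period and room leaves {3}.
Period 5, room 1: eliminating its period and room leaves {5, 6}.
Period 5, room 2: eliminating its period and room leaves {1, 2}.
Period 5, room 3: eliminating its period and room leaves {1, 5, 6}.
Period 5, room 4: eliminating its period and room leaves {1, 2}.
Period 6, room 2: eliminating its period and room leaves {1, 3}.
Period 6, room 3: eliminating its period and room leaves {1, 3, 6}.
Period 6, room 4: eliminating its period and room leaves {1, 4}.
Period 6, room 5: eliminating its period and room leaves {6}.
Enumerating the assignments across these blanks that avoid any period or room repeat gives 4 completions.

4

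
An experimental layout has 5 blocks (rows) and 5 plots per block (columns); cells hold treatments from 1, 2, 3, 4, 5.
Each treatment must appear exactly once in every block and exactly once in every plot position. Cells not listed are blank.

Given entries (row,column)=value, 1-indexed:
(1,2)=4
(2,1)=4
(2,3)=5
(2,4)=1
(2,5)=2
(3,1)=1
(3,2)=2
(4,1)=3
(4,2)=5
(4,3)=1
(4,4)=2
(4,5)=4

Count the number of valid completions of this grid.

3

Block 1, plot 1: eliminating its block and plot leaves {2, 5}.
Block 1, plot 3: eliminating its block and plot leaves {2, 3}.
Block 1, plot 4: eliminating its block and plot leaves {3, 5}.
Block 1, plot 5: eliminating its block and plot leaves {1, 3, 5}.
Block 2, plot 2: eliminating its block and plot leaves {3}.
Block 3, plot 3: eliminating its block and plot leaves {3, 4}.
Block 3, plot 4: eliminating its block and plot leaves {3, 4, 5}.
Block 3, plot 5: eliminating its block and plot leaves {3, 5}.
Block 5, plot 1: eliminating its block and plot leaves {2, 5}.
Block 5, plot 2: eliminating its block and plot leaves {1, 3}.
Block 5, plot 3: eliminating its block and plot leaves {2, 3, 4}.
Block 5, plot 4: eliminating its block and plot leaves {3, 4, 5}.
Block 5, plot 5: eliminating its block and plot leaves {1, 3, 5}.
Enumerating the assignments across these blanks that avoid any block or plot repeat gives 3 completions.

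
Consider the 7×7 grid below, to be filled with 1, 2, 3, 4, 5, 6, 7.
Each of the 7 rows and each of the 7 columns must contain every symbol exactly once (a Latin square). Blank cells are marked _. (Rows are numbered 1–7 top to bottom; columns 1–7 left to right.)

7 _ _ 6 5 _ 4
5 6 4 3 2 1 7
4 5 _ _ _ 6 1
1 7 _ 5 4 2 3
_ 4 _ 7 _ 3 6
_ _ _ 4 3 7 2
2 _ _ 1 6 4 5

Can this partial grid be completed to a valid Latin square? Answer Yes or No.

Row 1, column 6: row 1 together with column 6 already contain {1, 2, 3, 4, 5, 6, 7} — every symbol — so nothing can go there. The grid has no valid completion.

No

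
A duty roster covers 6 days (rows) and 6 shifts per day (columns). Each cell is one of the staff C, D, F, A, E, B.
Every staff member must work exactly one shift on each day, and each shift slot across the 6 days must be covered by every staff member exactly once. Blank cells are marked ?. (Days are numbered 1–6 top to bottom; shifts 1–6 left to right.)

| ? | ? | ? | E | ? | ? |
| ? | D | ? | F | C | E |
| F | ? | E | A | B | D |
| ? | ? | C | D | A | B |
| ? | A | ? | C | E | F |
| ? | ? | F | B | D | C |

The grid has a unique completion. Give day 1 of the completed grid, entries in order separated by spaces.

Day 1, shift 5: day 1 has {E} and shift 5 has {C, D, A, E, B}, leaving only F.
Day 1, shift 6: day 1 has {F, E} and shift 6 has {C, D, F, E, B}, leaving only A.
Day 3, shift 2: day 3 has {D, F, A, E, B} and shift 2 has {D, A}, leaving only C.
Day 1, shift 2: day 1 has {F, A, E} and shift 2 has {C, D, A}, leaving only B.
Day 1, shift 3: day 1 has {F, A, E, B} and shift 3 has {C, F, E}, leaving only D.
Day 1, shift 1: day 1 has {D, F, A, E, B} and shift 1 has {F}, leaving only C.
So day 1 reads: C B D E F A.

C B D E F A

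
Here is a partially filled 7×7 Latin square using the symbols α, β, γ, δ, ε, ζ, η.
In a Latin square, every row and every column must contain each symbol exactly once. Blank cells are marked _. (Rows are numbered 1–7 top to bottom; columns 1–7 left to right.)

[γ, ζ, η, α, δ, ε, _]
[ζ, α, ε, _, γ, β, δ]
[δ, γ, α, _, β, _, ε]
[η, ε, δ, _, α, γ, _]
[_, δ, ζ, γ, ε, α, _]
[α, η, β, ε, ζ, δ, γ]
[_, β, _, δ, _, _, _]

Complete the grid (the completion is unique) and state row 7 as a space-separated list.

ε β γ δ η ζ α

Row 7, column 1: row 7 has {β, δ} and column 1 has {α, γ, δ, ζ, η}, leaving only ε.
Row 7, column 3: row 7 has {β, δ, ε} and column 3 has {α, β, δ, ε, ζ, η}, leaving only γ.
Row 7, column 5: row 7 has {β, γ, δ, ε} and column 5 has {α, β, γ, δ, ε, ζ}, leaving only η.
Row 7, column 6: row 7 has {β, γ, δ, ε, η} and column 6 has {α, β, γ, δ, ε}, leaving only ζ.
Row 7, column 7: row 7 has {β, γ, δ, ε, ζ, η} and column 7 has {γ, δ, ε}, leaving only α.
So row 7 reads: ε β γ δ η ζ α.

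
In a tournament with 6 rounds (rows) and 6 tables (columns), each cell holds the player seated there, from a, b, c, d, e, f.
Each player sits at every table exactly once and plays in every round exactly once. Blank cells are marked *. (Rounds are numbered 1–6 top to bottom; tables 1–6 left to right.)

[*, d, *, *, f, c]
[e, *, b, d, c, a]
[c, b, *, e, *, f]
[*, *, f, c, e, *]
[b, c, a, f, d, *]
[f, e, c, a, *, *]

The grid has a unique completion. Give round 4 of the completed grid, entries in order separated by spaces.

d a f c e b

Round 4, table 2: round 4 has {c, e, f} and table 2 has {b, c, d, e}, leaving only a.
Round 4, table 1: round 4 has {a, c, e, f} and table 1 has {b, c, e, f}, leaving only d.
Round 4, table 6: round 4 has {a, c, d, e, f} and table 6 has {a, c, f}, leaving only b.
So round 4 reads: d a f c e b.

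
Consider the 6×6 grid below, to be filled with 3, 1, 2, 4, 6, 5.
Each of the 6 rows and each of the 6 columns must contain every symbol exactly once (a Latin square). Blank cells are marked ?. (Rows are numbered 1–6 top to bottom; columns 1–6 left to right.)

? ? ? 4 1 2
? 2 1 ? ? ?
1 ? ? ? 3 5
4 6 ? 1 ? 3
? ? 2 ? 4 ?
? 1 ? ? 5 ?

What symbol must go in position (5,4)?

6

Row 2, column 5: row 2 has {1, 2} and column 5 has {3, 1, 4, 5}, leaving only 6.
Row 2, column 6: row 2 has {1, 2, 6} and column 6 has {3, 2, 5}, leaving only 4.
Row 3, column 2: row 3 has {3, 1, 5} and column 2 has {1, 2, 6}, leaving only 4.
Row 3, column 3: row 3 has {3, 1, 4, 5} and column 3 has {1, 2}, leaving only 6.
Row 3, column 4: row 3 has {3, 1, 4, 6, 5} and column 4 has {1, 4}, leaving only 2.
Row 4, column 3: row 4 has {3, 1, 4, 6} and column 3 has {1, 2, 6}, leaving only 5.
Row 1, column 3: row 1 has {1, 2, 4} and column 3 has {1, 2, 6, 5}, leaving only 3.
Row 1, column 2: row 1 has {3, 1, 2, 4} and column 2 has {1, 2, 4, 6}, leaving only 5.
Row 1, column 1: row 1 has {3, 1, 2, 4, 5} and column 1 has {1, 4}, leaving only 6.
Row 4, column 5: row 4 has {3, 1, 4, 6, 5} and column 5 has {3, 1, 4, 6, 5}, leaving only 2.
Row 5, column 2: row 5 has {2, 4} and column 2 has {1, 2, 4, 6, 5}, leaving only 3.
Row 5, column 1: row 5 has {3, 2, 4} and column 1 has {1, 4, 6}, leaving only 5.
Row 5 already has {3, 2, 4, 5} and column 4 already has {1, 2, 4}, so row 5, column 4 must be 6.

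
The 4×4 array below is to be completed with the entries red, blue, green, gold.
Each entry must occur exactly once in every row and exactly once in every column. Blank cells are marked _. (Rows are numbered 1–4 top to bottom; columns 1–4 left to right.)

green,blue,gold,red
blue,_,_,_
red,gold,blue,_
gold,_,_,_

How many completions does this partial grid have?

Row 2, column 2: eliminating its row and column leaves {red, green}.
Row 2, column 3: eliminating its row and column leaves {red, green}.
Row 2, column 4: eliminating its row and column leaves {green, gold}.
Row 3, column 4: eliminating its row and column leaves {green}.
Row 4, column 2: eliminating its row and column leaves {red, green}.
Row 4, column 3: eliminating its row and column leaves {red, green}.
Row 4, column 4: eliminating its row and column leaves {blue, green}.
Enumerating the assignments across these blanks that avoid any row or column repeat gives 2 completions.

2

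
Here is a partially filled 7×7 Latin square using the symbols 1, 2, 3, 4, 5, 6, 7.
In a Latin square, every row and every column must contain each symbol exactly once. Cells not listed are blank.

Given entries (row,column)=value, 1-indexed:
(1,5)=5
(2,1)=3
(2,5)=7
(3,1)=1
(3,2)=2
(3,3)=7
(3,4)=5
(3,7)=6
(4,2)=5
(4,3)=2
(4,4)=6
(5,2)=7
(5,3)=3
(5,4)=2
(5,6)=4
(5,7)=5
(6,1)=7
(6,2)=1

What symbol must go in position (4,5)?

3

Row 3, column 6: row 3 has {1, 2, 5, 6, 7} and column 6 has {4}, leaving only 3.
Row 3, column 5: row 3 has {1, 2, 3, 5, 6, 7} and column 5 has {5, 7}, leaving only 4.
Row 4, column 1: row 4 has {2, 5, 6} and column 1 has {1, 3, 7}, leaving only 4.
Row 5, column 1: row 5 has {2, 3, 4, 5, 7} and column 1 has {1, 3, 4, 7}, leaving only 6.
Row 1, column 1: row 1 has {5} and column 1 has {1, 3, 4, 6, 7}, leaving only 2.
Row 5, column 5: row 5 has {2, 3, 4, 5, 6, 7} and column 5 has {4, 5, 7}, leaving only 1.
Row 4 already has {2, 4, 5, 6} and column 5 already has {1, 4, 5, 7}, so row 4, column 5 must be 3.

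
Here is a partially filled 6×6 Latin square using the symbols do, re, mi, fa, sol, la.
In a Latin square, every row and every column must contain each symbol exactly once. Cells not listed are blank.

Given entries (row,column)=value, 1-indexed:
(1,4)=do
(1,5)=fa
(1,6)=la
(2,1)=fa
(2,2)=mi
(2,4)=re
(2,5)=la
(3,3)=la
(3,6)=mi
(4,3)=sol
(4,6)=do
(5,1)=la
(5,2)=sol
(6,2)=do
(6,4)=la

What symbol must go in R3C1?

Row 1, column 2: row 1 has {do, fa, la} and column 2 has {do, mi, sol}, leaving only re.
Row 1, column 3: row 1 has {do, re, fa, la} and column 3 has {sol, la}, leaving only mi.
Row 1, column 1: row 1 has {do, re, mi, fa, la} and column 1 has {fa, la}, leaving only sol.
Row 2, column 3: row 2 has {re, mi, fa, la} and column 3 has {mi, sol, la}, leaving only do.
Row 2, column 6: row 2 has {do, re, mi, fa, la} and column 6 has {do, mi, la}, leaving only sol.
Row 3, column 2: row 3 has {mi, la} and column 2 has {do, re, mi, sol}, leaving only fa.
Row 3, column 4: row 3 has {mi, fa, la} and column 4 has {do, re, la}, leaving only sol.
Row 4, column 2: row 4 has {do, sol} and column 2 has {do, re, mi, fa, sol}, leaving only la.
Row 3, column 1 is narrowed to {do, re}.
If it were re, then row 6, column 1 would be left with no valid symbol.
So row 3, column 1 must be do.

do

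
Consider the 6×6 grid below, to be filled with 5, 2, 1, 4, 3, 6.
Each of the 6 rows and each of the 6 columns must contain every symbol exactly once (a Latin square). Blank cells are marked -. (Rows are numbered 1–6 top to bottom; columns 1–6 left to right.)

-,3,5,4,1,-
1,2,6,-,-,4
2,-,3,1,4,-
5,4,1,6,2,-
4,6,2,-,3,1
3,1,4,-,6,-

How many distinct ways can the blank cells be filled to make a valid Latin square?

Row 1, column 1: eliminating its row and column leaves {6}.
Row 1, column 6: eliminating its row and column leaves {2, 6}.
Row 2, column 4: eliminating its row and column leaves {5, 3}.
Row 2, column 5: eliminating its row and column leaves {5}.
Row 3, column 2: eliminating its row and column leaves {5}.
Row 3, column 6: eliminating its row and column leaves {5, 6}.
Row 4, column 6: eliminating its row and column leaves {3}.
Row 5, column 4: eliminating its row and column leaves {5}.
Row 6, column 4: eliminating its row and column leaves {5, 2}.
Row 6, column 6: eliminating its row and column leaves {5, 2}.
Only one assignment across all blanks avoids any row or column repeat, giving 1 completion.

1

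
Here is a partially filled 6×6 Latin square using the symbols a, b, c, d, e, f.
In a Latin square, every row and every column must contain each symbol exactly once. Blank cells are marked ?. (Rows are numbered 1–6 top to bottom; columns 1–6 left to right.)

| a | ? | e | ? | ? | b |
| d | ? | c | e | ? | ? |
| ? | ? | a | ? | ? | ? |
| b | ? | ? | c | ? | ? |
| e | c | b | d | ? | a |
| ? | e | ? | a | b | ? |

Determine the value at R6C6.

Row 1, column 4: row 1 has {a, b, e} and column 4 has {a, c, d, e}, leaving only f.
Row 1, column 2: row 1 has {a, b, e, f} and column 2 has {c, e}, leaving only d.
Row 1, column 5: row 1 has {a, b, d, e, f} and column 5 has {b}, leaving only c.
Row 2, column 6: row 2 has {c, d, e} and column 6 has {a, b}, leaving only f.
Row 2, column 5: row 2 has {c, d, e, f} and column 5 has {b, c}, leaving only a.
Row 2, column 2: row 2 has {a, c, d, e, f} and column 2 has {c, d, e}, leaving only b.
Row 3, column 2: row 3 has {a} and column 2 has {b, c, d, e}, leaving only f.
Row 3, column 1: row 3 has {a, f} and column 1 has {a, b, d, e}, leaving only c.
Row 3, column 4: row 3 has {a, c, f} and column 4 has {a, c, d, e, f}, leaving only b.
Row 4, column 2: row 4 has {b, c} and column 2 has {b, c, d, e, f}, leaving only a.
Row 5, column 5: row 5 has {a, b, c, d, e} and column 5 has {a, b, c}, leaving only f.
Row 6, column 1: row 6 has {a, b, e} and column 1 has {a, b, c, d, e}, leaving only f.
Row 6, column 3: row 6 has {a, b, e, f} and column 3 has {a, b, c, e}, leaving only d.
Row 6 already has {a, b, d, e, f} and column 6 already has {a, b, f}, so row 6, column 6 must be c.

c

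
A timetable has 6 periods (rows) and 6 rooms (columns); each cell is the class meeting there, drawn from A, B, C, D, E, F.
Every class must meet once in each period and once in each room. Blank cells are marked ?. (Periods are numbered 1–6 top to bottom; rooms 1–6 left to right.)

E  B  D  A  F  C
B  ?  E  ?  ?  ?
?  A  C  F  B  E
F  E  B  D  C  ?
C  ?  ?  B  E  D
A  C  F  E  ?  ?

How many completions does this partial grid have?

Period 2, room 2: eliminating its period and room leaves {D, F}.
Period 2, room 4: eliminating its period and room leaves {C}.
Period 2, room 5: eliminating its period and room leaves {A, D}.
Period 2, room 6: eliminating its period and room leaves {A, F}.
Period 3, room 1: eliminating its period and room leaves {D}.
Period 4, room 6: eliminating its period and room leaves {A}.
Period 5, room 2: eliminating its period and room leaves {F}.
Period 5, room 3: eliminating its period and room leaves {A}.
Period 6, room 5: eliminating its period and room leaves {D}.
Period 6, room 6: eliminating its period and room leaves {B}.
Only one assignment across all blanks avoids any period or room repeat, giving 1 completion.

1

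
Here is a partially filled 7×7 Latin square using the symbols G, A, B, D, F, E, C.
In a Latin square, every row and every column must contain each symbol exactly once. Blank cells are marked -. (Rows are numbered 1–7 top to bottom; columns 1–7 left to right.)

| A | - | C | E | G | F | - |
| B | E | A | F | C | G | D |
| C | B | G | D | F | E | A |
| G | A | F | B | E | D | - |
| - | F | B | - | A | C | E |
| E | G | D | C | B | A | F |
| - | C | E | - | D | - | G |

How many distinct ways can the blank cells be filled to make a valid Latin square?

1

Row 1, column 2: eliminating its row and column leaves {D}.
Row 1, column 7: eliminating its row and column leaves {B}.
Row 4, column 7: eliminating its row and column leaves {C}.
Row 5, column 1: eliminating its row and column leaves {D}.
Row 5, column 4: eliminating its row and column leaves {G}.
Row 7, column 1: eliminating its row and column leaves {F}.
Row 7, column 4: eliminating its row and column leaves {A}.
Row 7, column 6: eliminating its row and column leaves {B}.
Only one assignment across all blanks avoids any row or column repeat, giving 1 completion.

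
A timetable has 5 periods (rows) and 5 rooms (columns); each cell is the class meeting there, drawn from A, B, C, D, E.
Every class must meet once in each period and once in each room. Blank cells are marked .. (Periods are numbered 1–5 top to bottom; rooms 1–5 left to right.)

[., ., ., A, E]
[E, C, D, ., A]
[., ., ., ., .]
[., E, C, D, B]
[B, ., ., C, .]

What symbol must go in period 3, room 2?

B

Period 1, room 3: period 1 has {A, E} and room 3 has {C, D}, leaving only B.
Period 1, room 2: period 1 has {A, B, E} and room 2 has {C, E}, leaving only D.
Period 1, room 1: period 1 has {A, B, D, E} and room 1 has {B, E}, leaving only C.
Period 2, room 4: period 2 has {A, C, D, E} and room 4 has {A, C, D}, leaving only B.
Period 3, room 4: period 3 has {} and room 4 has {A, B, C, D}, leaving only E.
Period 3, room 3: period 3 has {E} and room 3 has {B, C, D}, leaving only A.
Period 3 already has {A, E} and room 2 already has {C, D, E}, so period 3, room 2 must be B.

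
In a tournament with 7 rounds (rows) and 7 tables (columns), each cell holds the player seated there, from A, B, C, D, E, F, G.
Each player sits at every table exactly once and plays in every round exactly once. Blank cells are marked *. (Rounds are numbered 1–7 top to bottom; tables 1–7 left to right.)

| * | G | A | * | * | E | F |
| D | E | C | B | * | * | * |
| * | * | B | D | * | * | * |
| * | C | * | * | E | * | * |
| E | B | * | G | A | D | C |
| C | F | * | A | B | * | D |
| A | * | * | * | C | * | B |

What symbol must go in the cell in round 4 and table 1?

G

Round 1, table 1: round 1 has {A, E, F, G} and table 1 has {A, C, D, E}, leaving only B.
Round 1, table 4: round 1 has {A, B, E, F, G} and table 4 has {A, B, D, G}, leaving only C.
Round 1, table 5: round 1 has {A, B, C, E, F, G} and table 5 has {A, B, C, E}, leaving only D.
Round 3, table 2: round 3 has {B, D} and table 2 has {B, C, E, F, G}, leaving only A.
Round 4, table 4: round 4 has {C, E} and table 4 has {A, B, C, D, G}, leaving only F.
Round 4 already has {C, E, F} and table 1 already has {A, B, C, D, E}, so round 4, table 1 must be G.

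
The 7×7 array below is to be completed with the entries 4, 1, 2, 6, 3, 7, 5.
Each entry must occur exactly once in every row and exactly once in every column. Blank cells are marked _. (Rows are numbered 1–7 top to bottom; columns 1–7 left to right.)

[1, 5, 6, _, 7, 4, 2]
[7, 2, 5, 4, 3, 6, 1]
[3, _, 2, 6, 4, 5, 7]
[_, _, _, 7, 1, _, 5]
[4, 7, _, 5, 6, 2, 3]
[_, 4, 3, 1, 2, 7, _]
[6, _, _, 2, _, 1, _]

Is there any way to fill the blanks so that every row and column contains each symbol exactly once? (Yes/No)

No row or column among the givens repeats a symbol, and propagating forced cells runs into no contradiction.
One valid completion exists (for instance, 1 5 6 3 7 4 2 / 7 2 5 4 3 6 1 / 3 1 2 6 4 5 7 / 2 6 4 7 1 3 5 / 4 7 1 5 6 2 3 / 5 4 3 1 2 7 6 / 6 3 7 2 5 1 4).

Yes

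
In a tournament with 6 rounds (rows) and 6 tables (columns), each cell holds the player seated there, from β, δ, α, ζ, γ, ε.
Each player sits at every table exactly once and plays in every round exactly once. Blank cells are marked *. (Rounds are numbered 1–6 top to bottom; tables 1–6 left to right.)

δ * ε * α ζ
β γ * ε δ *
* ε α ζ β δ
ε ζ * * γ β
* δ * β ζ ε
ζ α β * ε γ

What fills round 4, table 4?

Round 1, table 2: round 1 has {δ, α, ζ, ε} and table 2 has {δ, α, ζ, γ, ε}, leaving only β.
Round 1, table 4: round 1 has {β, δ, α, ζ, ε} and table 4 has {β, ζ, ε}, leaving only γ.
Round 2, table 3: round 2 has {β, δ, γ, ε} and table 3 has {β, α, ε}, leaving only ζ.
Round 2, table 6: round 2 has {β, δ, ζ, γ, ε} and table 6 has {β, δ, ζ, γ, ε}, leaving only α.
Round 3, table 1: round 3 has {β, δ, α, ζ, ε} and table 1 has {β, δ, ζ, ε}, leaving only γ.
Round 4, table 3: round 4 has {β, ζ, γ, ε} and table 3 has {β, α, ζ, ε}, leaving only δ.
Round 4 already has {β, δ, ζ, γ, ε} and table 4 already has {β, ζ, γ, ε}, so round 4, table 4 must be α.

α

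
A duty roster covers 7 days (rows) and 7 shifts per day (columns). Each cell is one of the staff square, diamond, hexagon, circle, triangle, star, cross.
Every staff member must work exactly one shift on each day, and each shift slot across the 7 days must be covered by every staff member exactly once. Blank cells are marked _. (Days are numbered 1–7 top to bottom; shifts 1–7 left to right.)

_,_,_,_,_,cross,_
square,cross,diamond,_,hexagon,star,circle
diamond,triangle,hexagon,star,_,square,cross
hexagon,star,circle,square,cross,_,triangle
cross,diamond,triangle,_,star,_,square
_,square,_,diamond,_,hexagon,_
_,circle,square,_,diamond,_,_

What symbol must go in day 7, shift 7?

hexagon

Day 1, shift 2: day 1 has {cross} and shift 2 has {square, diamond, circle, triangle, star, cross}, leaving only hexagon.
Day 1, shift 3: day 1 has {hexagon, cross} and shift 3 has {square, diamond, hexagon, circle, triangle}, leaving only star.
Day 1, shift 7: day 1 has {hexagon, star, cross} and shift 7 has {square, circle, triangle, cross}, leaving only diamond.
Day 2, shift 4: day 2 has {square, diamond, hexagon, circle, star, cross} and shift 4 has {square, diamond, star}, leaving only triangle.
Day 1, shift 4: day 1 has {diamond, hexagon, star, cross} and shift 4 has {square, diamond, triangle, star}, leaving only circle.
Day 1, shift 1: day 1 has {diamond, hexagon, circle, star, cross} and shift 1 has {square, diamond, hexagon, cross}, leaving only triangle.
Day 1, shift 5: day 1 has {diamond, hexagon, circle, triangle, star, cross} and shift 5 has {diamond, hexagon, star, cross}, leaving only square.
Day 3, shift 5: day 3 has {square, diamond, hexagon, triangle, star, cross} and shift 5 has {square, diamond, hexagon, star, cross}, leaving only circle.
Day 4, shift 6: day 4 has {square, hexagon, circle, triangle, star, cross} and shift 6 has {square, hexagon, star, cross}, leaving only diamond.
Day 5, shift 4: day 5 has {square, diamond, triangle, star, cross} and shift 4 has {square, diamond, circle, triangle, star}, leaving only hexagon.
Day 5, shift 6: day 5 has {square, diamond, hexagon, triangle, star, cross} and shift 6 has {square, diamond, hexagon, star, cross}, leaving only circle.
Day 6, shift 3: day 6 has {square, diamond, hexagon} and shift 3 has {square, diamond, hexagon, circle, triangle, star}, leaving only cross.
Day 6, shift 5: day 6 has {square, diamond, hexagon, cross} and shift 5 has {square, diamond, hexagon, circle, star, cross}, leaving only triangle.
Day 6, shift 7: day 6 has {square, diamond, hexagon, triangle, cross} and shift 7 has {square, diamond, circle, triangle, cross}, leaving only star.
Day 7 already has {square, diamond, circle} and shift 7 already has {square, diamond, circle, triangle, star, cross}, so day 7, shift 7 must be hexagon.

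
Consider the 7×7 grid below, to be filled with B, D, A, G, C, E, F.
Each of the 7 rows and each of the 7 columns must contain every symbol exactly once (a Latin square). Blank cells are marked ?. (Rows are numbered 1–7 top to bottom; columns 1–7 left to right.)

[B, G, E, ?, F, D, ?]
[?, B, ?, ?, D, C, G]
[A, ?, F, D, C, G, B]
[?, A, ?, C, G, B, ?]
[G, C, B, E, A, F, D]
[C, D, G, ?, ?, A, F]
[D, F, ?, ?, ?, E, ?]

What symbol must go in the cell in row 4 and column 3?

Row 4 already has {B, A, G, C} and column 3 already has {B, G, E, F}, so row 4, column 3 must be D.

D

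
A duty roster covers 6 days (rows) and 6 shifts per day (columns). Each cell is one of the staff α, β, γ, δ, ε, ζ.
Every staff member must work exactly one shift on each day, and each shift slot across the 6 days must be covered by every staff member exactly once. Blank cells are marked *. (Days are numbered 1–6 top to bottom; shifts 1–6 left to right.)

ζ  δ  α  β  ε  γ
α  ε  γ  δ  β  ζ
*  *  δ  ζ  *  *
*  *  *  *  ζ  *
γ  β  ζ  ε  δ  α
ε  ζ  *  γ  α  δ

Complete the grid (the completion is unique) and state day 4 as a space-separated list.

Day 4, shift 4: day 4 has {ζ} and shift 4 has {β, γ, δ, ε, ζ}, leaving only α.
Day 4, shift 2: day 4 has {α, ζ} and shift 2 has {β, δ, ε, ζ}, leaving only γ.
Day 3, shift 1: day 3 has {δ, ζ} and shift 1 has {α, γ, ε, ζ}, leaving only β.
Day 4, shift 1: day 4 has {α, γ, ζ} and shift 1 has {α, β, γ, ε, ζ}, leaving only δ.
Day 3, shift 2: day 3 has {β, δ, ζ} and shift 2 has {β, γ, δ, ε, ζ}, leaving only α.
Day 3, shift 5: day 3 has {α, β, δ, ζ} and shift 5 has {α, β, δ, ε, ζ}, leaving only γ.
Day 3, shift 6: day 3 has {α, β, γ, δ, ζ} and shift 6 has {α, γ, δ, ζ}, leaving only ε.
Day 4, shift 6: day 4 has {α, γ, δ, ζ} and shift 6 has {α, γ, δ, ε, ζ}, leaving only β.
Day 4, shift 3: day 4 has {α, β, γ, δ, ζ} and shift 3 has {α, γ, δ, ζ}, leaving only ε.
So day 4 reads: δ γ ε α ζ β.

δ γ ε α ζ β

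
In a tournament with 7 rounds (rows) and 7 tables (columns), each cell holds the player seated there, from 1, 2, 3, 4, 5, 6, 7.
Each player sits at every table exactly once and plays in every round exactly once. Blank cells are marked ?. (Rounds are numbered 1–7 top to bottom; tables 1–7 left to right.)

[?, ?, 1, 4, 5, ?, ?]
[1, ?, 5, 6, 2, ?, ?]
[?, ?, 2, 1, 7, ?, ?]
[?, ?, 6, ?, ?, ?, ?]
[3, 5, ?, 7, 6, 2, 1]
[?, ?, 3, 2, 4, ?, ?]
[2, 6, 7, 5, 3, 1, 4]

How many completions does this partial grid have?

Round 1, table 1: eliminating its round and table leaves {6, 7}.
Round 1, table 2: eliminating its round and table leaves {2, 3, 7}.
Round 1, table 6: eliminating its round and table leaves {3, 6, 7}.
Round 1, table 7: eliminating its round and table leaves {2, 3, 6, 7}.
Round 2, table 2: eliminating its round and table leaves {3, 4, 7}.
Round 2, table 6: eliminating its round and table leaves {3, 4, 7}.
Round 2, table 7: eliminating its round and table leaves {3, 7}.
Round 3, table 1: eliminating its round and table leaves {4, 5, 6}.
Round 3, table 2: eliminating its round and table leaves {3, 4}.
Round 3, table 6: eliminating its round and table leaves {3, 4, 5, 6}.
Round 3, table 7: eliminating its round and table leaves {3, 5, 6}.
Round 4, table 1: eliminating its round and table leaves {4, 5, 7}.
Round 4, table 2: eliminating its round and table leaves {1, 2, 3, 4, 7}.
Round 4, table 4: eliminating its round and table leaves {3}.
Round 4, table 5: eliminating its round and table leaves {1}.
Round 4, table 6: eliminating its round and table leaves {3, 4, 5, 7}.
Round 4, table 7: eliminating its round and table leaves {2, 3, 5, 7}.
Round 5, table 3: eliminating its round and table leaves {4}.
Round 6, table 1: eliminating its round and table leaves {5, 6, 7}.
Round 6, table 2: eliminating its round and table leaves {1, 7}.
Round 6, table 6: eliminating its round and table leaves {5, 6, 7}.
Round 6, table 7: eliminating its round and table leaves {5, 6, 7}.
Enumerating the assignments across these blanks that avoid any round or table repeat gives 28 completions.

28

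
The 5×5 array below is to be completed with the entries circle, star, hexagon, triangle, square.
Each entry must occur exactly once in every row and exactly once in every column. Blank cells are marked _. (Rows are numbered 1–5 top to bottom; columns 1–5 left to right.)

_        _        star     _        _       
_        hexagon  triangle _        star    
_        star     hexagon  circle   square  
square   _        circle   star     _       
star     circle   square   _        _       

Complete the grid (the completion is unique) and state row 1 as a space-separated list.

hexagon square star triangle circle

Row 2, column 1: row 2 has {star, hexagon, triangle} and column 1 has {star, square}, leaving only circle.
Row 2, column 4: row 2 has {circle, star, hexagon, triangle} and column 4 has {circle, star}, leaving only square.
Row 3, column 1: row 3 has {circle, star, hexagon, square} and column 1 has {circle, star, square}, leaving only triangle.
Row 1, column 1: row 1 has {star} and column 1 has {circle, star, triangle, square}, leaving only hexagon.
Row 1, column 4: row 1 has {star, hexagon} and column 4 has {circle, star, square}, leaving only triangle.
Row 1, column 2: row 1 has {star, hexagon, triangle} and column 2 has {circle, star, hexagon}, leaving only square.
Row 1, column 5: row 1 has {star, hexagon, triangle, square} and column 5 has {star, square}, leaving only circle.
So row 1 reads: hexagon square star triangle circle.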